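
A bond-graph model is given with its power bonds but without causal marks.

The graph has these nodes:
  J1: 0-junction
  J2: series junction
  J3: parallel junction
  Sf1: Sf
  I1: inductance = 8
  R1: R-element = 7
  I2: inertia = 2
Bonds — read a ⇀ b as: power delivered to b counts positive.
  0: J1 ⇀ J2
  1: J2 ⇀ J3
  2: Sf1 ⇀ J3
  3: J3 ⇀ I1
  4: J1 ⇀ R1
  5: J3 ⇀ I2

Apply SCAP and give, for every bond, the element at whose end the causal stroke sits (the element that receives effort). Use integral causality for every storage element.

b0 stroke at J2
b1 stroke at J3
b2 stroke at Sf1
b3 stroke at I1
b4 stroke at J1
b5 stroke at I2

b2 stroke at Sf1  (Sf1: flow source, stroke at near end)
b3 stroke at I1  (I1 outputs flow p/I1)
b5 stroke at I2  (prefer integral on I2)
b1 stroke at J3  (closing 0-jn rule on J3)
b0 stroke at J2  (J2: bond 1 brought flow, rest push out)
b4 stroke at J1  (J1 needs exactly one e-in)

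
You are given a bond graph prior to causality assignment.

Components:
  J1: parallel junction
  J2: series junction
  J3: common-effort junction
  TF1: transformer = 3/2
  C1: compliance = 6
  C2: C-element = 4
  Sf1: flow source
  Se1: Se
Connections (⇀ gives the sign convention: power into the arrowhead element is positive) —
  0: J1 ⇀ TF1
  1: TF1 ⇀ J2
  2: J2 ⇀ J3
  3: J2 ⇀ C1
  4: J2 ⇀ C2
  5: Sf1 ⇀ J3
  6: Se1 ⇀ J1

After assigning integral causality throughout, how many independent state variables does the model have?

2  (C1, C2 all integral)

β5 |Sf1  (Sf1: flow source, stroke at near end)
β6 |J1  (Se1: effort source, stroke at far end)
β0 |TF1  (0-jn J1 has e-setter on 6)
β2 |J3  (only one effort-in slot at J3)
β1 |J2  (TF1 one-in-one-out from 0)
β3 |J2  (1-jn J2 has f-setter on 2)
β4 |J2  (J2 flow already set via bond 2)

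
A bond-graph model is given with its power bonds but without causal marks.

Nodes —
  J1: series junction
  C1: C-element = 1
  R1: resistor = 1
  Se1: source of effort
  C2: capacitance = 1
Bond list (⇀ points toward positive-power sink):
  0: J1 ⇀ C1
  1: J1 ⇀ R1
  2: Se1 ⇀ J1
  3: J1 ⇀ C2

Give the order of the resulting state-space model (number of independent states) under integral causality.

#2 stroke→J1  (source Se1 imposes e)
#0 stroke→J1  (C1 integral (e out))
#3 stroke→J1  (C2 outputs effort q/C2)
#1 stroke→R1  (closing 1-jn rule on J1)

2  (C1, C2 all integral)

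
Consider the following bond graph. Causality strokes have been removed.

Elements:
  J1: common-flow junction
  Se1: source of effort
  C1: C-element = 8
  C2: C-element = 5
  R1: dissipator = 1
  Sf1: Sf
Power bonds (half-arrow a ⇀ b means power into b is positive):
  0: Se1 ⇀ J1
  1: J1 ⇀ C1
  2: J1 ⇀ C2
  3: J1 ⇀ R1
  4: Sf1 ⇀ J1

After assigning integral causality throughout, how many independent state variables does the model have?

2  (C1, C2 all integral)

#0 →J1  (Se1 (Se) sets effort on bond)
#4 →Sf1  (source Sf1 imposes f)
#1 →J1  (common-f at J1 fixed by 4)
#2 →J1  (J1: bond 4 brought flow, rest push out)
#3 →J1  (1-jn J1 has f-setter on 4)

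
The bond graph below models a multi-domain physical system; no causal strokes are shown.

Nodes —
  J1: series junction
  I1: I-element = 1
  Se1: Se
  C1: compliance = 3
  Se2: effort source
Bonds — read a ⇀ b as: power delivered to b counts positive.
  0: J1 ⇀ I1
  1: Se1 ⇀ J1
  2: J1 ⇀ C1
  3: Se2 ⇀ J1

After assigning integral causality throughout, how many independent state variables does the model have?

2  (C1, I1 all integral)

b1 stroke→J1  (Se1 (Se) sets effort on bond)
b3 stroke→J1  (Se2 (Se) sets effort on bond)
b0 stroke→I1  (I1 integral (f out))
b2 stroke→J1  (common-f at J1 fixed by 0)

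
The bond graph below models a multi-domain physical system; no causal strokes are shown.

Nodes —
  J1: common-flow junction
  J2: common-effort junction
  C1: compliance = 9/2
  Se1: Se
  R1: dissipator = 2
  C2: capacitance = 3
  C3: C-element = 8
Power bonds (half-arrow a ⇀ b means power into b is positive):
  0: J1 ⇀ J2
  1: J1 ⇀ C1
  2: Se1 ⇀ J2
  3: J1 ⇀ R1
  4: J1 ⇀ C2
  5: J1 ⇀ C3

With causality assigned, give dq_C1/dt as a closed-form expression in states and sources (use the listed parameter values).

dq_C1/dt = -E_Se1/2 - q_C1/9 - q_C2/6 - q_C3/16

bond 2 stroke at J2  (Se1 (Se) sets effort on bond)
bond 0 stroke at J1  (J2 effort already set via bond 2)
bond 1 stroke at J1  (C1 integral (e out))
bond 4 stroke at J1  (C2 integral (e out))
bond 5 stroke at J1  (C3 outputs effort q/C3)
bond 3 stroke at R1  (only one flow-in slot at J1)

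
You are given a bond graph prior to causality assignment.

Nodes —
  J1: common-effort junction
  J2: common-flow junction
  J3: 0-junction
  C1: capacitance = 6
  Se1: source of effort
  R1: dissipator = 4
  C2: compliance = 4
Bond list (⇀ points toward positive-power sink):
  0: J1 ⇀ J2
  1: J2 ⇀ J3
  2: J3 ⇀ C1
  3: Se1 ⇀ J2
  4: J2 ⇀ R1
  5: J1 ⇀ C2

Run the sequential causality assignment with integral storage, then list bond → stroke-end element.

β3 stroke at J2  (Se1 fixes effort; stroke away)
β2 stroke at J3  (prefer integral on C1)
β1 stroke at J2  (0-jn J3 has e-setter on 2)
β5 stroke at J1  (C2 integral (e out))
β0 stroke at J2  (0-jn J1 has e-setter on 5)
β4 stroke at R1  (closing 1-jn rule on J2)

β0 stroke at J2
β1 stroke at J2
β2 stroke at J3
β3 stroke at J2
β4 stroke at R1
β5 stroke at J1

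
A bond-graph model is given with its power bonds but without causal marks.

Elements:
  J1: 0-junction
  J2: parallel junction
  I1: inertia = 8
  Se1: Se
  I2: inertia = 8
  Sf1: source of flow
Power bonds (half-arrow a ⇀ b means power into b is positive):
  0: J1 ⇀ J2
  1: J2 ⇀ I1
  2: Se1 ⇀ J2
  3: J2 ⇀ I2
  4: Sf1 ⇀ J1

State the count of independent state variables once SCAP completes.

2  (I1, I2 all integral)

#2 →J2  (Se1 (Se) sets effort on bond)
#4 →Sf1  (Sf1 (Sf) sets flow on bond)
#0 →J1  (only one effort-in slot at J1)
#1 →I1  (J2 effort already set via bond 2)
#3 →I2  (J2: bond 2 brought effort, rest push out)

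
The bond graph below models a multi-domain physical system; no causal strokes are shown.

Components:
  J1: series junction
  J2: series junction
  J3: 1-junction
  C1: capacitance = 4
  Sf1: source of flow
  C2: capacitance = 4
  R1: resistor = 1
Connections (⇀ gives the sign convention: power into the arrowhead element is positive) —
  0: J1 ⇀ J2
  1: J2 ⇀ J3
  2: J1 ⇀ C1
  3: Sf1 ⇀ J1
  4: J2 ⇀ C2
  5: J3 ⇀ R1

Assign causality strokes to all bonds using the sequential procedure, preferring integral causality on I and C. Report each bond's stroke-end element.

#3 →Sf1  (source Sf1 imposes f)
#0 →J1  (J1 flow already set via bond 3)
#2 →J1  (common-f at J1 fixed by 3)
#1 →J2  (common-f at J2 fixed by 0)
#4 →J2  (1-jn J2 has f-setter on 0)
#5 →J3  (J3: bond 1 brought flow, rest push out)

#0 stroke→J1
#1 stroke→J2
#2 stroke→J1
#3 stroke→Sf1
#4 stroke→J2
#5 stroke→J3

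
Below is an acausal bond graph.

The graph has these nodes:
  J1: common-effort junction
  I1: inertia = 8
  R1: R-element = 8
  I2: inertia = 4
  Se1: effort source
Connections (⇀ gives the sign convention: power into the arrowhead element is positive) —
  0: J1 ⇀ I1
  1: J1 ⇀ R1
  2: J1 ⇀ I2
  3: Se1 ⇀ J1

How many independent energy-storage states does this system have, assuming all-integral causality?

b3 →J1  (source Se1 imposes e)
b0 →I1  (common-e at J1 fixed by 3)
b1 →R1  (J1: bond 3 brought effort, rest push out)
b2 →I2  (J1 effort already set via bond 3)

2  (I1, I2 all integral)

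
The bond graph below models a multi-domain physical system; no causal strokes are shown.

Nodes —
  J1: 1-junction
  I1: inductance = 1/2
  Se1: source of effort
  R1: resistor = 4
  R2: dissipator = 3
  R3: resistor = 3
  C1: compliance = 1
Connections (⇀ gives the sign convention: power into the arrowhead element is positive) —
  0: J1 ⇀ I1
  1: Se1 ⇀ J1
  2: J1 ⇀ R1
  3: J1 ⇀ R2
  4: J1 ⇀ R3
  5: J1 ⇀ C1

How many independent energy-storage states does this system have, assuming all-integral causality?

2  (C1, I1 all integral)

β1 →J1  (Se1 (Se) sets effort on bond)
β0 →I1  (I1: I, integral causality)
β2 →J1  (1-jn J1 has f-setter on 0)
β3 →J1  (J1 flow already set via bond 0)
β4 →J1  (1-jn J1 has f-setter on 0)
β5 →J1  (1-jn J1 has f-setter on 0)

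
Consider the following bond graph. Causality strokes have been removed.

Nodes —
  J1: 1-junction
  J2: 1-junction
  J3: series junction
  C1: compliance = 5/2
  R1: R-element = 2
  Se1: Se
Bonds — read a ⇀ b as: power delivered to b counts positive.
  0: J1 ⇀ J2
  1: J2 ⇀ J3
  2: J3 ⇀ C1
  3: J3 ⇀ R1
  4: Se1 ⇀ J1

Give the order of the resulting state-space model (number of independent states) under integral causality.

1  (C1 all integral)

β4 stroke at J1  (source Se1 imposes e)
β0 stroke at J2  (J1 needs exactly one f-in)
β1 stroke at J3  (J2 needs exactly one f-in)
β2 stroke at J3  (C1 integral (e out))
β3 stroke at R1  (J3: last free bond brings flow in)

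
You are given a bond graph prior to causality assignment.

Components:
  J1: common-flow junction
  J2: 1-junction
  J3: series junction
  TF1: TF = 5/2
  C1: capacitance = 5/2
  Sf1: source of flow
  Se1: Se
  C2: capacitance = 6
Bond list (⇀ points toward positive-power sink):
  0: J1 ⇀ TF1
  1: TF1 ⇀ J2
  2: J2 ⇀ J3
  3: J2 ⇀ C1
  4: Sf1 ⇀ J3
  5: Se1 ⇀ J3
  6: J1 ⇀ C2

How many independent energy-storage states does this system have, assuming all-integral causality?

β4 →Sf1  (Sf1 fixes flow; stroke at Sf1)
β5 →J3  (Se1 (Se) sets effort on bond)
β2 →J3  (1-jn J3 has f-setter on 4)
β1 →J2  (1-jn J2 has f-setter on 2)
β3 →J2  (J2 flow already set via bond 2)
β0 →TF1  (TF TF1: opposite of bond 1)
β6 →J1  (1-jn J1 has f-setter on 0)

2  (C1, C2 all integral)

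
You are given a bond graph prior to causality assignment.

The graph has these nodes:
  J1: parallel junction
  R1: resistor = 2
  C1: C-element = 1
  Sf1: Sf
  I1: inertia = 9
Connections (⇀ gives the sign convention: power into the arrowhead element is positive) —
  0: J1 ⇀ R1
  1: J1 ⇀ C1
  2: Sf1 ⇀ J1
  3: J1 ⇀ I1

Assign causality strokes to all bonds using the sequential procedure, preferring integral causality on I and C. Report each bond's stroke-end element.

b2 |Sf1  (source Sf1 imposes f)
b1 |J1  (C1 integral (e out))
b0 |R1  (J1: bond 1 brought effort, rest push out)
b3 |I1  (J1: bond 1 brought effort, rest push out)

β0 |R1
β1 |J1
β2 |Sf1
β3 |I1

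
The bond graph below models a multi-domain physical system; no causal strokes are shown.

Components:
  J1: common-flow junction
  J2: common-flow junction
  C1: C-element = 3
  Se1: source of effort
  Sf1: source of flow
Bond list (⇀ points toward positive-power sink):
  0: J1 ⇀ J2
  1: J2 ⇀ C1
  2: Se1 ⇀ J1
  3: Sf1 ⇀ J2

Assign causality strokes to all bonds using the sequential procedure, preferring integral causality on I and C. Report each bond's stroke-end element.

β0 stroke at J2
β1 stroke at J2
β2 stroke at J1
β3 stroke at Sf1

bond 2 stroke→J1  (Se1: effort source, stroke at far end)
bond 3 stroke→Sf1  (Sf1 (Sf) sets flow on bond)
bond 0 stroke→J2  (only one flow-in slot at J1)
bond 1 stroke→J2  (J2 flow already set via bond 3)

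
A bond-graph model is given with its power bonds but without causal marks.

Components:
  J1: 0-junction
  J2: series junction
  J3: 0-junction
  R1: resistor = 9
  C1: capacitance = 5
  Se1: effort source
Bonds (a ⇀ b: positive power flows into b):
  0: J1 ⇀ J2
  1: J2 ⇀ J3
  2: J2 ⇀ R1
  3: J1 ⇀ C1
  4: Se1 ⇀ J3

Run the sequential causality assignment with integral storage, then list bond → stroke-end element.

b0 stroke→J2
b1 stroke→J2
b2 stroke→R1
b3 stroke→J1
b4 stroke→J3

β4 stroke at J3  (Se1 (Se) sets effort on bond)
β1 stroke at J2  (J3 effort already set via bond 4)
β3 stroke at J1  (C1 outputs effort q/C1)
β0 stroke at J2  (0-jn J1 has e-setter on 3)
β2 stroke at R1  (J2: last free bond brings flow in)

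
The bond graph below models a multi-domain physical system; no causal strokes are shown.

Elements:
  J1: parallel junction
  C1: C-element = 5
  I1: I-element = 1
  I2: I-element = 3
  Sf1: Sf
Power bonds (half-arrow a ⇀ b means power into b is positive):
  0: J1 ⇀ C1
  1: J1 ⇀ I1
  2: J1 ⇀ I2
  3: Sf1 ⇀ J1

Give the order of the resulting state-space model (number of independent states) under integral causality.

β3 →Sf1  (source Sf1 imposes f)
β0 →J1  (C1 outputs effort q/C1)
β1 →I1  (J1: bond 0 brought effort, rest push out)
β2 →I2  (0-jn J1 has e-setter on 0)

3  (C1, I1, I2 all integral)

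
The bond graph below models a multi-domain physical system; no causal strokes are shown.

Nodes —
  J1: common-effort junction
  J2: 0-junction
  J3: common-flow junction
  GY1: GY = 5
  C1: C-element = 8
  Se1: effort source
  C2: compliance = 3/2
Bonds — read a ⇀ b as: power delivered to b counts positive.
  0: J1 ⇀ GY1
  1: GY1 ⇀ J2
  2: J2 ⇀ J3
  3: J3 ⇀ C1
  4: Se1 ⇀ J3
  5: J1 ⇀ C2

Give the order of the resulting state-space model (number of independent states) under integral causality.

2  (C1, C2 all integral)

bond 4 stroke at J3  (Se1 (Se) sets effort on bond)
bond 3 stroke at J3  (C1 outputs effort q/C1)
bond 2 stroke at J2  (J3: last free bond brings flow in)
bond 1 stroke at GY1  (common-e at J2 fixed by 2)
bond 0 stroke at GY1  (through GY1, causality inverts; strokes same side of GY1)
bond 5 stroke at J1  (J1 needs exactly one e-in)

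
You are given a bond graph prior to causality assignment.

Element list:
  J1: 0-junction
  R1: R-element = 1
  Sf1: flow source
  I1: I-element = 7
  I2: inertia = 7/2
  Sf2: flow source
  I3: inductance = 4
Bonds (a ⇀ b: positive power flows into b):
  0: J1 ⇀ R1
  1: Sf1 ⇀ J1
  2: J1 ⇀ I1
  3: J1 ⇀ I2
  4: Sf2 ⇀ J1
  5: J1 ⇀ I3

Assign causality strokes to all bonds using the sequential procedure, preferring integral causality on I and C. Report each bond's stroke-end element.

β1 →Sf1  (Sf1 fixes flow; stroke at Sf1)
β4 →Sf2  (Sf2 fixes flow; stroke at Sf2)
β2 →I1  (I1 integral (f out))
β3 →I2  (I2 outputs flow p/I2)
β5 →I3  (I3: I, integral causality)
β0 →J1  (closing 0-jn rule on J1)

β0 |J1
β1 |Sf1
β2 |I1
β3 |I2
β4 |Sf2
β5 |I3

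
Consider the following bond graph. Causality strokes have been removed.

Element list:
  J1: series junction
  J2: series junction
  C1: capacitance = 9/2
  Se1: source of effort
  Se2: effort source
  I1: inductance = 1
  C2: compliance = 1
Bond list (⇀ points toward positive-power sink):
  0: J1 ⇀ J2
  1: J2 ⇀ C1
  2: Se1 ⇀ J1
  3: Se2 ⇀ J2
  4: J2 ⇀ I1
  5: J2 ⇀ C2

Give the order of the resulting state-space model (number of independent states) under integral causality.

3  (C1, C2, I1 all integral)

#2 |J1  (source Se1 imposes e)
#3 |J2  (source Se2 imposes e)
#0 |J2  (only one flow-in slot at J1)
#1 |J2  (C1 outputs effort q/C1)
#4 |I1  (prefer integral on I1)
#5 |J2  (J2: bond 4 brought flow, rest push out)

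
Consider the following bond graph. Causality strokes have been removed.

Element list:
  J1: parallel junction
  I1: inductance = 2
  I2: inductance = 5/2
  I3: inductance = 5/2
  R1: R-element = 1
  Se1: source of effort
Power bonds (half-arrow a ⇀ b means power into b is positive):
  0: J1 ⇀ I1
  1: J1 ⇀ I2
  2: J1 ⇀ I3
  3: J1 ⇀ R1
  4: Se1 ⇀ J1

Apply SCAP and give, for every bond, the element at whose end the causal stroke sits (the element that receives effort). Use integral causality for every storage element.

#0 |I1
#1 |I2
#2 |I3
#3 |R1
#4 |J1

b4 stroke→J1  (source Se1 imposes e)
b0 stroke→I1  (common-e at J1 fixed by 4)
b1 stroke→I2  (common-e at J1 fixed by 4)
b2 stroke→I3  (common-e at J1 fixed by 4)
b3 stroke→R1  (common-e at J1 fixed by 4)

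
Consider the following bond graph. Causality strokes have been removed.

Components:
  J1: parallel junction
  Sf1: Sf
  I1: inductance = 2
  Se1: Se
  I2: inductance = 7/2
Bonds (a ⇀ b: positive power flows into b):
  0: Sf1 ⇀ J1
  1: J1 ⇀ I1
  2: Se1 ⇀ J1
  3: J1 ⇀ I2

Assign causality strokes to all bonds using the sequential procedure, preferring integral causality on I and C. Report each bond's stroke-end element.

bond 0 stroke→Sf1
bond 1 stroke→I1
bond 2 stroke→J1
bond 3 stroke→I2

b0 stroke at Sf1  (Sf1: flow source, stroke at near end)
b2 stroke at J1  (Se1 fixes effort; stroke away)
b1 stroke at I1  (J1: bond 2 brought effort, rest push out)
b3 stroke at I2  (J1: bond 2 brought effort, rest push out)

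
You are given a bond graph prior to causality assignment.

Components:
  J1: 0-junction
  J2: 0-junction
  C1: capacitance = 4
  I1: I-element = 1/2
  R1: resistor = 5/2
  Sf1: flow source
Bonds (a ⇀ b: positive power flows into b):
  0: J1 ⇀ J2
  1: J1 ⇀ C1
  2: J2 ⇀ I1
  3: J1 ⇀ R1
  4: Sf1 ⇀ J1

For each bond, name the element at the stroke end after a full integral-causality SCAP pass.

bond 4 stroke→Sf1  (source Sf1 imposes f)
bond 1 stroke→J1  (C1 outputs effort q/C1)
bond 0 stroke→J2  (J1: bond 1 brought effort, rest push out)
bond 3 stroke→R1  (0-jn J1 has e-setter on 1)
bond 2 stroke→I1  (J2: bond 0 brought effort, rest push out)

#0 |J2
#1 |J1
#2 |I1
#3 |R1
#4 |Sf1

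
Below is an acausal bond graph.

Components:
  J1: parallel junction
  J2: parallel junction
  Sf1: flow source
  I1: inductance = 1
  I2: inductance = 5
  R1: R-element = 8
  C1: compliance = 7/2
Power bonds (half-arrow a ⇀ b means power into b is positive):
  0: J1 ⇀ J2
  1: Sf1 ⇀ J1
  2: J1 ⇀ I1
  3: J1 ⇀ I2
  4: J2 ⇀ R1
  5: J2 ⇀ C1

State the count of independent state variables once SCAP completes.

3  (C1, I1, I2 all integral)

b1 stroke at Sf1  (Sf1: flow source, stroke at near end)
b2 stroke at I1  (I1 outputs flow p/I1)
b3 stroke at I2  (I2 integral (f out))
b0 stroke at J1  (J1 needs exactly one e-in)
b5 stroke at J2  (prefer integral on C1)
b4 stroke at R1  (0-jn J2 has e-setter on 5)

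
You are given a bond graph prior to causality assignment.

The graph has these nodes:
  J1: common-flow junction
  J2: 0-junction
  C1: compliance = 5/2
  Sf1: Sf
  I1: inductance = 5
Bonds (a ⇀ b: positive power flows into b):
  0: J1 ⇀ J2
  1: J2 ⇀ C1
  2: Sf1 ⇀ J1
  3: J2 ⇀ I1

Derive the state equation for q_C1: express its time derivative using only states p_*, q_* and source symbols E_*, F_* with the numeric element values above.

dq_C1/dt = F_Sf1 - p_I1/5

β2 stroke at Sf1  (Sf1 (Sf) sets flow on bond)
β0 stroke at J1  (1-jn J1 has f-setter on 2)
β1 stroke at J2  (C1 outputs effort q/C1)
β3 stroke at I1  (common-e at J2 fixed by 1)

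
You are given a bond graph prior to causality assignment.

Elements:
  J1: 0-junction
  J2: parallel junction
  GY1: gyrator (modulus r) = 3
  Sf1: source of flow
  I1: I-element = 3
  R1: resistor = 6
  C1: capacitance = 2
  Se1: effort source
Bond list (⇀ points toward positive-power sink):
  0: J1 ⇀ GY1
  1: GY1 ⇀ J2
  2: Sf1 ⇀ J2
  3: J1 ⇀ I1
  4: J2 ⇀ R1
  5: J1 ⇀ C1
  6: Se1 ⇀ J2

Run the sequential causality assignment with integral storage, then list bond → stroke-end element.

#2 →Sf1  (Sf1: flow source, stroke at near end)
#6 →J2  (source Se1 imposes e)
#1 →GY1  (J2: bond 6 brought effort, rest push out)
#4 →R1  (J2: bond 6 brought effort, rest push out)
#0 →GY1  (through GY1, causality inverts; strokes same side of GY1)
#3 →I1  (I1: I, integral causality)
#5 →J1  (only one effort-in slot at J1)

β0 →GY1
β1 →GY1
β2 →Sf1
β3 →I1
β4 →R1
β5 →J1
β6 →J2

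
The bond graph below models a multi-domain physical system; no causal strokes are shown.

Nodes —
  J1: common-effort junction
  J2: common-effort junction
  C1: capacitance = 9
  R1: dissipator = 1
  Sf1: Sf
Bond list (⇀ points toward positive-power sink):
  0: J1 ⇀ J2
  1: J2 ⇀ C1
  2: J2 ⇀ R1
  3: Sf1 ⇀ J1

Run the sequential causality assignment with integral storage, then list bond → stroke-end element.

β0 stroke at J1
β1 stroke at J2
β2 stroke at R1
β3 stroke at Sf1

#3 stroke at Sf1  (source Sf1 imposes f)
#0 stroke at J1  (J1: last free bond brings effort in)
#1 stroke at J2  (C1 outputs effort q/C1)
#2 stroke at R1  (J2 effort already set via bond 1)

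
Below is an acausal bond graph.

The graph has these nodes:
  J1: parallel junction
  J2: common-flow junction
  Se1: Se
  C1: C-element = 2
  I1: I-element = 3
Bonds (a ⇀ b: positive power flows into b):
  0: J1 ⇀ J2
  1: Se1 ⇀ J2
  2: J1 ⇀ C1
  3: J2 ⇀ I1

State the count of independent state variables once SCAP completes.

2  (C1, I1 all integral)

bond 1 stroke at J2  (source Se1 imposes e)
bond 2 stroke at J1  (C1 outputs effort q/C1)
bond 0 stroke at J2  (J1 effort already set via bond 2)
bond 3 stroke at I1  (only one flow-in slot at J2)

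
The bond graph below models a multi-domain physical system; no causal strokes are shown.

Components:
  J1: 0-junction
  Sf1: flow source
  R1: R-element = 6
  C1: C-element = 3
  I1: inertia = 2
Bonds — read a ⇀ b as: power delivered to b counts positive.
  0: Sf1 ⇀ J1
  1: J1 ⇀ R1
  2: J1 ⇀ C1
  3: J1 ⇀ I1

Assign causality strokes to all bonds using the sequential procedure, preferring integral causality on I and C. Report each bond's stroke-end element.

bond 0 →Sf1
bond 1 →R1
bond 2 →J1
bond 3 →I1

β0 stroke→Sf1  (Sf1 (Sf) sets flow on bond)
β2 stroke→J1  (prefer integral on C1)
β1 stroke→R1  (J1 effort already set via bond 2)
β3 stroke→I1  (0-jn J1 has e-setter on 2)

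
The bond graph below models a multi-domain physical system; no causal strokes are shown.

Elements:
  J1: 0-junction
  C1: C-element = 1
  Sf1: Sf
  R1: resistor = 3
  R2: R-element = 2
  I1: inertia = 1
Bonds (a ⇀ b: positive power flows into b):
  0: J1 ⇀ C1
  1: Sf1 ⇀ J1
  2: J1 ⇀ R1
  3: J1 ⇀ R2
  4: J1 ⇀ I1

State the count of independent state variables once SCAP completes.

2  (C1, I1 all integral)

#1 stroke at Sf1  (Sf1 (Sf) sets flow on bond)
#0 stroke at J1  (C1: C, integral causality)
#2 stroke at R1  (J1 effort already set via bond 0)
#3 stroke at R2  (0-jn J1 has e-setter on 0)
#4 stroke at I1  (J1 effort already set via bond 0)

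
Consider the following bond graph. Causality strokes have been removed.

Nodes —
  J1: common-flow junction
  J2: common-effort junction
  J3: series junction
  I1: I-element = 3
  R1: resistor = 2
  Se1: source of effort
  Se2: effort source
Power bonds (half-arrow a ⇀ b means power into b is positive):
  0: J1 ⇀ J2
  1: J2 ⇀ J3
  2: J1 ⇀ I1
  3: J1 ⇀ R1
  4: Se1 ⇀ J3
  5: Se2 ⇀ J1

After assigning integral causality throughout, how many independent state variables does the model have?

1  (I1 all integral)

bond 4 stroke at J3  (Se1 (Se) sets effort on bond)
bond 5 stroke at J1  (Se2 (Se) sets effort on bond)
bond 1 stroke at J2  (closing 1-jn rule on J3)
bond 0 stroke at J1  (J2: bond 1 brought effort, rest push out)
bond 2 stroke at I1  (I1 outputs flow p/I1)
bond 3 stroke at J1  (common-f at J1 fixed by 2)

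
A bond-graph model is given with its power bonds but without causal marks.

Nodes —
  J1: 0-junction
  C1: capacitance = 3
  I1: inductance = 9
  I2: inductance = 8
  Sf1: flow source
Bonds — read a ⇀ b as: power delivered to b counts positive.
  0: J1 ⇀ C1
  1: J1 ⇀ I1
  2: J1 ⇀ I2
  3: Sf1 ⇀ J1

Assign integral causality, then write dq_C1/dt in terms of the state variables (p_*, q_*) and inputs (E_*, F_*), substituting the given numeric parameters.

dq_C1/dt = F_Sf1 - p_I1/9 - p_I2/8

#3 →Sf1  (Sf1 fixes flow; stroke at Sf1)
#0 →J1  (prefer integral on C1)
#1 →I1  (0-jn J1 has e-setter on 0)
#2 →I2  (common-e at J1 fixed by 0)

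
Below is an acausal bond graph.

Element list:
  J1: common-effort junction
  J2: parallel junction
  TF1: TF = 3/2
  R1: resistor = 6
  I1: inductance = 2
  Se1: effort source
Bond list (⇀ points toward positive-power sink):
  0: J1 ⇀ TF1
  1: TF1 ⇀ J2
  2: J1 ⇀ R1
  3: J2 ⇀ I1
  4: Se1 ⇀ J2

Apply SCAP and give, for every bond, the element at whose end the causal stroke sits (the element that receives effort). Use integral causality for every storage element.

bond 4 stroke→J2  (source Se1 imposes e)
bond 1 stroke→TF1  (common-e at J2 fixed by 4)
bond 3 stroke→I1  (0-jn J2 has e-setter on 4)
bond 0 stroke→J1  (TF1 one-in-one-out from 1)
bond 2 stroke→R1  (0-jn J1 has e-setter on 0)

β0 |J1
β1 |TF1
β2 |R1
β3 |I1
β4 |J2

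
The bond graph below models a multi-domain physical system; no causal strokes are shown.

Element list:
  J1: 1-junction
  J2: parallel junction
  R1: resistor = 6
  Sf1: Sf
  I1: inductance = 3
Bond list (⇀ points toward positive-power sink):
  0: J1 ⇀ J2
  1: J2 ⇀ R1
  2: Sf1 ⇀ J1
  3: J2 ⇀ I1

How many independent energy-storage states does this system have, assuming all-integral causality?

b2 →Sf1  (Sf1: flow source, stroke at near end)
b0 →J1  (1-jn J1 has f-setter on 2)
b3 →I1  (prefer integral on I1)
b1 →J2  (only one effort-in slot at J2)

1  (I1 all integral)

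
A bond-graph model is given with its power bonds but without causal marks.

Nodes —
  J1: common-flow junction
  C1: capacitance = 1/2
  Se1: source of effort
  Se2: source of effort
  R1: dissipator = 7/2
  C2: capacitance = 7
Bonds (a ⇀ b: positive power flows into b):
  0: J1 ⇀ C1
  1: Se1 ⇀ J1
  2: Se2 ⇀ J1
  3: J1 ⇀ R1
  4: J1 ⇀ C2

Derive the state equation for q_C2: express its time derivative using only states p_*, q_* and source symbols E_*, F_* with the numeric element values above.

dq_C2/dt = 2*E_Se1/7 + 2*E_Se2/7 - 4*q_C1/7 - 2*q_C2/49

bond 1 stroke→J1  (source Se1 imposes e)
bond 2 stroke→J1  (Se2: effort source, stroke at far end)
bond 0 stroke→J1  (C1 outputs effort q/C1)
bond 4 stroke→J1  (C2: C, integral causality)
bond 3 stroke→R1  (only one flow-in slot at J1)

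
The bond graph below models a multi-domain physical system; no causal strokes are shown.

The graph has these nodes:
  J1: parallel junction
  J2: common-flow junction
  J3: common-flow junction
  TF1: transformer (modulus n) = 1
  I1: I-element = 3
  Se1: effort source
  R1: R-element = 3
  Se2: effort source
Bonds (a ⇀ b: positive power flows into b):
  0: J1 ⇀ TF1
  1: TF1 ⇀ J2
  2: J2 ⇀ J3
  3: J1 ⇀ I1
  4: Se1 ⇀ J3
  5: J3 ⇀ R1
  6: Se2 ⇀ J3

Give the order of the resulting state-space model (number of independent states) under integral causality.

b4 |J3  (Se1 (Se) sets effort on bond)
b6 |J3  (source Se2 imposes e)
b3 |I1  (I1: I, integral causality)
b0 |J1  (closing 0-jn rule on J1)
b1 |TF1  (TF1: transformer flips bond 0)
b2 |J2  (J2 flow already set via bond 1)
b5 |J3  (J3: bond 2 brought flow, rest push out)

1  (I1 all integral)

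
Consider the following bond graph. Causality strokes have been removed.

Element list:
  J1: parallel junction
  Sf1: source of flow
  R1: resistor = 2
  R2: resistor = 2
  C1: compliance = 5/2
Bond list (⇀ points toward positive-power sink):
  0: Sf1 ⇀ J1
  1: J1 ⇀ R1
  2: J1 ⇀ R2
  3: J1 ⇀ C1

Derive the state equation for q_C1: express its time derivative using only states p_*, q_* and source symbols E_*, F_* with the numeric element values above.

dq_C1/dt = F_Sf1 - 2*q_C1/5

#0 |Sf1  (source Sf1 imposes f)
#3 |J1  (C1 integral (e out))
#1 |R1  (J1: bond 3 brought effort, rest push out)
#2 |R2  (0-jn J1 has e-setter on 3)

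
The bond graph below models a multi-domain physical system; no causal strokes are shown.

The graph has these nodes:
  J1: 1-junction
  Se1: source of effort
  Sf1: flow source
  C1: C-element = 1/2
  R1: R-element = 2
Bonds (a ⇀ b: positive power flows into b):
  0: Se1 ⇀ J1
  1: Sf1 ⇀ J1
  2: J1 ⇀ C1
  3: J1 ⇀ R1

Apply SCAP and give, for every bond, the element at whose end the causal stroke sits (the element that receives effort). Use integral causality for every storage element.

β0 stroke at J1  (Se1 (Se) sets effort on bond)
β1 stroke at Sf1  (Sf1: flow source, stroke at near end)
β2 stroke at J1  (J1: bond 1 brought flow, rest push out)
β3 stroke at J1  (1-jn J1 has f-setter on 1)

β0 →J1
β1 →Sf1
β2 →J1
β3 →J1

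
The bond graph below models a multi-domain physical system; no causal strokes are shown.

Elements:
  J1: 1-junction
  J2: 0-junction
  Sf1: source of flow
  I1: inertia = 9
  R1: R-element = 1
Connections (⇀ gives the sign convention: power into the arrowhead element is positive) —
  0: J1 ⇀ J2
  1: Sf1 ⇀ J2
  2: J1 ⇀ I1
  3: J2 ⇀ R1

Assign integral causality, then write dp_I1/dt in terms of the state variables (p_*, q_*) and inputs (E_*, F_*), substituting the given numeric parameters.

dp_I1/dt = -F_Sf1 - p_I1/9

β1 |Sf1  (source Sf1 imposes f)
β2 |I1  (I1 integral (f out))
β0 |J1  (J1 flow already set via bond 2)
β3 |J2  (J2 needs exactly one e-in)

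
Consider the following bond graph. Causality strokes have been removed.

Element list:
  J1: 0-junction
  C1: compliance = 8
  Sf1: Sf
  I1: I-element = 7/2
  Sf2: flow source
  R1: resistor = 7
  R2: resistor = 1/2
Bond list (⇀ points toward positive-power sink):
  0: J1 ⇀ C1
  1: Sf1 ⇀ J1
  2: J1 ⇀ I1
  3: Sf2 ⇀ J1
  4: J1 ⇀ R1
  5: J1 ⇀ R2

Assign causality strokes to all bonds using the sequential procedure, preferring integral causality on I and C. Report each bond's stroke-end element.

b1 stroke at Sf1  (Sf1 (Sf) sets flow on bond)
b3 stroke at Sf2  (source Sf2 imposes f)
b0 stroke at J1  (prefer integral on C1)
b2 stroke at I1  (J1: bond 0 brought effort, rest push out)
b4 stroke at R1  (0-jn J1 has e-setter on 0)
b5 stroke at R2  (0-jn J1 has e-setter on 0)

bond 0 |J1
bond 1 |Sf1
bond 2 |I1
bond 3 |Sf2
bond 4 |R1
bond 5 |R2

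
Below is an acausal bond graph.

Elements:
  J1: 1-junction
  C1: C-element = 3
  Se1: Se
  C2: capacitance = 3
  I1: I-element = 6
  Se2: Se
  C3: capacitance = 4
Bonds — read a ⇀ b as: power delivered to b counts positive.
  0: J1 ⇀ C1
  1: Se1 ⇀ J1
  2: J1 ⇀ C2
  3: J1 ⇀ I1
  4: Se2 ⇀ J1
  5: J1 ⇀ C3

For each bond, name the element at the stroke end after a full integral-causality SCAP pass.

β1 stroke→J1  (source Se1 imposes e)
β4 stroke→J1  (Se2 (Se) sets effort on bond)
β0 stroke→J1  (prefer integral on C1)
β2 stroke→J1  (C2 outputs effort q/C2)
β3 stroke→I1  (I1: I, integral causality)
β5 stroke→J1  (J1 flow already set via bond 3)

bond 0 →J1
bond 1 →J1
bond 2 →J1
bond 3 →I1
bond 4 →J1
bond 5 →J1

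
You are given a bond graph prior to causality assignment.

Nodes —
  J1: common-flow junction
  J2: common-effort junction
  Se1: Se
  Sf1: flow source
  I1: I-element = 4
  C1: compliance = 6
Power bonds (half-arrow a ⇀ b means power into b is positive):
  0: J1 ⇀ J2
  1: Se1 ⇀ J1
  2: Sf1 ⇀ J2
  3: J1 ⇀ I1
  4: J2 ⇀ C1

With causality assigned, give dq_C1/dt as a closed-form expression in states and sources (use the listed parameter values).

dq_C1/dt = F_Sf1 + p_I1/4

bond 1 stroke at J1  (Se1 fixes effort; stroke away)
bond 2 stroke at Sf1  (Sf1 (Sf) sets flow on bond)
bond 3 stroke at I1  (I1: I, integral causality)
bond 0 stroke at J1  (J1 flow already set via bond 3)
bond 4 stroke at J2  (J2 needs exactly one e-in)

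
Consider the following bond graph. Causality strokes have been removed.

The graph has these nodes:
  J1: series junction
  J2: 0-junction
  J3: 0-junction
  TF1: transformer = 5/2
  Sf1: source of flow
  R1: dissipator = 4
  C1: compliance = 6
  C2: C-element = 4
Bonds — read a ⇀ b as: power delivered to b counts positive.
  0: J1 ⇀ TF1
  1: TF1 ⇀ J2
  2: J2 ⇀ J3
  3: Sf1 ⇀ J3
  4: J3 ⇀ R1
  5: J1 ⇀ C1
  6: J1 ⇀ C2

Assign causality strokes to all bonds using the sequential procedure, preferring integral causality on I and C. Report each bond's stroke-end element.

#0 →TF1
#1 →J2
#2 →J3
#3 →Sf1
#4 →R1
#5 →J1
#6 →J1

β3 |Sf1  (source Sf1 imposes f)
β5 |J1  (prefer integral on C1)
β6 |J1  (C2: C, integral causality)
β0 |TF1  (closing 1-jn rule on J1)
β1 |J2  (TF1: transformer flips bond 0)
β2 |J3  (J2: bond 1 brought effort, rest push out)
β4 |R1  (J3 effort already set via bond 2)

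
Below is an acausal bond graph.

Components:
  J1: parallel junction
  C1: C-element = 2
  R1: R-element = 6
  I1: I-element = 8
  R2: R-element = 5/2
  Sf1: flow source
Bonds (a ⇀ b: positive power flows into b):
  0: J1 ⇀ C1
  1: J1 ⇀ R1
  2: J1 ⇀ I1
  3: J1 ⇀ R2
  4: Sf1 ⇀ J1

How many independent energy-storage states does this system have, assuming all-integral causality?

#4 stroke at Sf1  (source Sf1 imposes f)
#0 stroke at J1  (C1: C, integral causality)
#1 stroke at R1  (J1: bond 0 brought effort, rest push out)
#2 stroke at I1  (common-e at J1 fixed by 0)
#3 stroke at R2  (J1 effort already set via bond 0)

2  (C1, I1 all integral)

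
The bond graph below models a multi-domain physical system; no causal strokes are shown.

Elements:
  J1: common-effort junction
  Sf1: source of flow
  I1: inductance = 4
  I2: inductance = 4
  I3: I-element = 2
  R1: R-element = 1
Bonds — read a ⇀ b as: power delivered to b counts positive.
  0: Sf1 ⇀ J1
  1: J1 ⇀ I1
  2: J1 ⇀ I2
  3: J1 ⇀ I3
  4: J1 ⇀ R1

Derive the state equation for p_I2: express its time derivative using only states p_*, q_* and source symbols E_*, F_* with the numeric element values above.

β0 stroke→Sf1  (source Sf1 imposes f)
β1 stroke→I1  (I1 integral (f out))
β2 stroke→I2  (I2: I, integral causality)
β3 stroke→I3  (I3 integral (f out))
β4 stroke→J1  (only one effort-in slot at J1)

dp_I2/dt = F_Sf1 - p_I1/4 - p_I2/4 - p_I3/2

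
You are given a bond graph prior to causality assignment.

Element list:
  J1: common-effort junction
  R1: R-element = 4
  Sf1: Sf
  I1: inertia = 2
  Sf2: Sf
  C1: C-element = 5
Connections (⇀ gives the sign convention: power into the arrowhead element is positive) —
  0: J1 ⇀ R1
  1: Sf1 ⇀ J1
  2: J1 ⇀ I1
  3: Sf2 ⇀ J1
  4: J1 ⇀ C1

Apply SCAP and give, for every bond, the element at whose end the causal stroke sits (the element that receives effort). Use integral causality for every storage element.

#0 |R1
#1 |Sf1
#2 |I1
#3 |Sf2
#4 |J1

bond 1 |Sf1  (source Sf1 imposes f)
bond 3 |Sf2  (source Sf2 imposes f)
bond 2 |I1  (I1 outputs flow p/I1)
bond 4 |J1  (C1 integral (e out))
bond 0 |R1  (common-e at J1 fixed by 4)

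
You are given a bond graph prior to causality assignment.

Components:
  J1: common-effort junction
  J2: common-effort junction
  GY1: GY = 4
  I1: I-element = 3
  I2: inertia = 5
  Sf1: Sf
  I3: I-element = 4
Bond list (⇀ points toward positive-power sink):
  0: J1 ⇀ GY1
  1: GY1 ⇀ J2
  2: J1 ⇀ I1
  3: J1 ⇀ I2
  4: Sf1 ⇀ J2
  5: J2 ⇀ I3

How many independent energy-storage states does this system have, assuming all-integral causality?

#4 stroke→Sf1  (Sf1 fixes flow; stroke at Sf1)
#2 stroke→I1  (I1: I, integral causality)
#3 stroke→I2  (I2: I, integral causality)
#0 stroke→J1  (closing 0-jn rule on J1)
#1 stroke→J2  (GY1: gyrator matches bond 0)
#5 stroke→I3  (J2 effort already set via bond 1)

3  (I1, I2, I3 all integral)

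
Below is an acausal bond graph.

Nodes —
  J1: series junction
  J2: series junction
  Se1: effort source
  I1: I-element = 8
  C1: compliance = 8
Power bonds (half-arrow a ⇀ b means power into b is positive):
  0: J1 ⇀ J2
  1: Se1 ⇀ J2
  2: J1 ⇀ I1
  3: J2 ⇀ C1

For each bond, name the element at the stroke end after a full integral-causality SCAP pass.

b1 |J2  (source Se1 imposes e)
b2 |I1  (I1 outputs flow p/I1)
b0 |J1  (J1: bond 2 brought flow, rest push out)
b3 |J2  (common-f at J2 fixed by 0)

bond 0 stroke→J1
bond 1 stroke→J2
bond 2 stroke→I1
bond 3 stroke→J2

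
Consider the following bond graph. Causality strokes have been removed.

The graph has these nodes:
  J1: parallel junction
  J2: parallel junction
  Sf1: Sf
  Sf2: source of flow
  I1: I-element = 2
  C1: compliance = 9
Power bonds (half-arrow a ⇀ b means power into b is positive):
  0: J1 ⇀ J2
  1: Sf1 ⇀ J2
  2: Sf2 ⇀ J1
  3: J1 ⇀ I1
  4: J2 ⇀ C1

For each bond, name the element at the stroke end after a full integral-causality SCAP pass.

bond 0 |J1
bond 1 |Sf1
bond 2 |Sf2
bond 3 |I1
bond 4 |J2

b1 stroke at Sf1  (Sf1 (Sf) sets flow on bond)
b2 stroke at Sf2  (Sf2 fixes flow; stroke at Sf2)
b3 stroke at I1  (I1 integral (f out))
b0 stroke at J1  (only one effort-in slot at J1)
b4 stroke at J2  (only one effort-in slot at J2)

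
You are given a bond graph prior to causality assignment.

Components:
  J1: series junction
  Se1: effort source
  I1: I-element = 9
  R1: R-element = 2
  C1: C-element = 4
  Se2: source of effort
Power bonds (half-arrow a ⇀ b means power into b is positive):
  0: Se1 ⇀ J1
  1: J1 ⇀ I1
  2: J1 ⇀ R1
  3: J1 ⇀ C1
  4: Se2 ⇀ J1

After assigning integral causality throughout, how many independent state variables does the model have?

2  (C1, I1 all integral)

β0 |J1  (Se1 fixes effort; stroke away)
β4 |J1  (Se2: effort source, stroke at far end)
β1 |I1  (I1 integral (f out))
β2 |J1  (1-jn J1 has f-setter on 1)
β3 |J1  (J1: bond 1 brought flow, rest push out)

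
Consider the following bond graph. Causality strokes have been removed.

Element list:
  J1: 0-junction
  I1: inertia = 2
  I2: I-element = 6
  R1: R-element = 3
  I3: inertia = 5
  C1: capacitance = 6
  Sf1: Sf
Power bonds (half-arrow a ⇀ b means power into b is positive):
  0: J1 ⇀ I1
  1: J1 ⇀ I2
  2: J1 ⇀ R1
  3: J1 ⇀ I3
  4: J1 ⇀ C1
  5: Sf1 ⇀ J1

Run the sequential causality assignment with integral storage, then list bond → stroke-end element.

#5 |Sf1  (source Sf1 imposes f)
#0 |I1  (I1: I, integral causality)
#1 |I2  (I2 outputs flow p/I2)
#3 |I3  (I3 integral (f out))
#4 |J1  (prefer integral on C1)
#2 |R1  (J1: bond 4 brought effort, rest push out)

#0 →I1
#1 →I2
#2 →R1
#3 →I3
#4 →J1
#5 →Sf1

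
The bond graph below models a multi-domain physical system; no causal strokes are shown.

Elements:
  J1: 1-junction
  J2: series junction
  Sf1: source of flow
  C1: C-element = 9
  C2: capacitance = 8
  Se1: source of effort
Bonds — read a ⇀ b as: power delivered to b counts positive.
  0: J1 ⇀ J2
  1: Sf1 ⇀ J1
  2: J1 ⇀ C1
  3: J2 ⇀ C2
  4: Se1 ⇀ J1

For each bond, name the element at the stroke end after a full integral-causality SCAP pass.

β1 stroke at Sf1  (Sf1 (Sf) sets flow on bond)
β4 stroke at J1  (Se1 fixes effort; stroke away)
β0 stroke at J1  (common-f at J1 fixed by 1)
β2 stroke at J1  (J1 flow already set via bond 1)
β3 stroke at J2  (1-jn J2 has f-setter on 0)

bond 0 stroke at J1
bond 1 stroke at Sf1
bond 2 stroke at J1
bond 3 stroke at J2
bond 4 stroke at J1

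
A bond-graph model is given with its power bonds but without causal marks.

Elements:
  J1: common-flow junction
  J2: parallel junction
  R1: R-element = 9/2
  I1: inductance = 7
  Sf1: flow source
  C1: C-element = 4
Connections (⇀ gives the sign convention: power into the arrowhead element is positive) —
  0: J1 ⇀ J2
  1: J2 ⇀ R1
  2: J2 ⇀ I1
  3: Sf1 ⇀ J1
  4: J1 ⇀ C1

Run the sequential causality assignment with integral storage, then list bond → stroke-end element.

β0 →J1
β1 →J2
β2 →I1
β3 →Sf1
β4 →J1

b3 |Sf1  (source Sf1 imposes f)
b0 |J1  (1-jn J1 has f-setter on 3)
b4 |J1  (J1 flow already set via bond 3)
b2 |I1  (I1: I, integral causality)
b1 |J2  (only one effort-in slot at J2)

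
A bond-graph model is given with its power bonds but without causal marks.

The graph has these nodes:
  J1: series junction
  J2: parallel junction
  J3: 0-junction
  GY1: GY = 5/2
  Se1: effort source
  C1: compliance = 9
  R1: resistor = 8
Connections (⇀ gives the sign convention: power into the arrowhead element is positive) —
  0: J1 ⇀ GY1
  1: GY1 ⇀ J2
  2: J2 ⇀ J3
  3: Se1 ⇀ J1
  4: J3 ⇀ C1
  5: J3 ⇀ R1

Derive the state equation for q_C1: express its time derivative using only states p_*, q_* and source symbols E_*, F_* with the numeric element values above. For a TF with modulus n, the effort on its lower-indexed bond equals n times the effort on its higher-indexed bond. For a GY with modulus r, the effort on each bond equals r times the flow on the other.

dq_C1/dt = 2*E_Se1/5 - q_C1/72

bond 3 stroke→J1  (source Se1 imposes e)
bond 0 stroke→GY1  (closing 1-jn rule on J1)
bond 1 stroke→GY1  (GY1 both-in/both-out from 0)
bond 2 stroke→J2  (J2 needs exactly one e-in)
bond 4 stroke→J3  (C1 integral (e out))
bond 5 stroke→R1  (J3 effort already set via bond 4)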